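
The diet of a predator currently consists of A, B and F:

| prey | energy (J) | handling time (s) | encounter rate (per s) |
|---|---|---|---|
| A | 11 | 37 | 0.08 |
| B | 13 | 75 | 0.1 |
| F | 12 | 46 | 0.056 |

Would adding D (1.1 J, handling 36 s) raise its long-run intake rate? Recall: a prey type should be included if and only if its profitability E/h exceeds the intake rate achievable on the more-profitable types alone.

No

On A, B and F alone, R = ΣλE/(1+Σλh) = 2.852/14.04 = 0.2032 J/s.
Profitability of D: 1.1/36 = 0.03056 J/s.
0.03056 < 0.2032, so adding D would lower the average — exclude it.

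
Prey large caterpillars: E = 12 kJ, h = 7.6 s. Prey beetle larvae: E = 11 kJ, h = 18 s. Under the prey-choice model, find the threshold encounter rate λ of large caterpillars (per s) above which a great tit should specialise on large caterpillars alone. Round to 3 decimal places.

At the threshold, the rate on large caterpillars alone equals the profitability of beetle larvae: λ·12/(1 + λ·7.6) = 11/18 = 0.6111.
Rearranging, λ(12 − 0.6111×7.6) = 0.6111, so λ = 0.6111/7.356 = 0.08308 per s.

0.083 per s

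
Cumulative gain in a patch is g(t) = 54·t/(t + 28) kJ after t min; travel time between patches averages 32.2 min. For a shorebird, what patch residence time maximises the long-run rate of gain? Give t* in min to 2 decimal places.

30.03 min

Maximise g(t)/(T+t): set derivative to zero → g'(t)(T+t) = g(t).
g'(t) = 54·28/(t + 28)². Setting 54·28/(t+28)² = 54t/[(t+28)(32.2+t)] gives 28(32.2+t) = t(t+28), so t² = 28×32.2 = 901.6.
t* = √901.6 = 30.03 min.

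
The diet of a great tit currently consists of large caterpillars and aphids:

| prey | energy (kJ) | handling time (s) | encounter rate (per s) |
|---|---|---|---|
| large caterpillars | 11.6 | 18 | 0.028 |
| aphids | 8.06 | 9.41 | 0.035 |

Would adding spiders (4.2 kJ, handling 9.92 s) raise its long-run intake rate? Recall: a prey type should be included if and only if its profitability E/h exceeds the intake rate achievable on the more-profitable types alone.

Current rate: (0.028×11.6 + 0.035×8.06)/(1 + 0.028×18 + 0.035×9.41) = 0.331 kJ/s.
Profitability of spiders: 4.2/9.92 = 0.4234 kJ/s.
0.4234 > 0.331, so adding spiders raises the average — include it.

Yes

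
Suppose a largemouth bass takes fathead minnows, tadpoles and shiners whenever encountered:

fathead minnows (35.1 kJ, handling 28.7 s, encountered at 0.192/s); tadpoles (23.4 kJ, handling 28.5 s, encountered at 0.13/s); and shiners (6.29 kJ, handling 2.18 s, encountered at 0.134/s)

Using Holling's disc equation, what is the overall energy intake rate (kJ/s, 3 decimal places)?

R = (0.192×35.1 + 0.13×23.4 + 0.134×6.29) / (1 + 0.192×28.7 + 0.13×28.5 + 0.134×2.18) = 10.62/10.51 = 1.011 kJ/s.

1.011 kJ/s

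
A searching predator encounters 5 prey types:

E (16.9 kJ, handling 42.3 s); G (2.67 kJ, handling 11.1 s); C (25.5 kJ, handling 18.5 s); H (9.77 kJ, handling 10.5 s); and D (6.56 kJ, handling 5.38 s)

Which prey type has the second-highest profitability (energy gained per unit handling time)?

In descending order of E/h:
C: 25.5/18.5 = 1.38 kJ/s
D: 6.56/5.38 = 1.22 kJ/s
H: 9.77/10.5 = 0.93 kJ/s
E: 16.9/42.3 = 0.4 kJ/s
G: 2.67/11.1 = 0.241 kJ/s

D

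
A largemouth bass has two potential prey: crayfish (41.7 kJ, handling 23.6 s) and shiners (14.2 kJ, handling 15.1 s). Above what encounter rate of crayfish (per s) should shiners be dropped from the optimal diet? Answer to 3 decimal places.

Drop shiners once their profitability E₂/h₂ falls below the rate achievable on crayfish alone: E₂/h₂ = λE₁/(1 + λh₁).
Solve for λ: λE₁h₂ = E₂(1 + λh₁) → λ(E₁h₂ − E₂h₁) = E₂ → λ = E₂/(E₁h₂ − E₂h₁).
λ = 14.2/(41.7×15.1 − 14.2×23.6) = 14.2/294.6 = 0.04821 per s.

0.048 per s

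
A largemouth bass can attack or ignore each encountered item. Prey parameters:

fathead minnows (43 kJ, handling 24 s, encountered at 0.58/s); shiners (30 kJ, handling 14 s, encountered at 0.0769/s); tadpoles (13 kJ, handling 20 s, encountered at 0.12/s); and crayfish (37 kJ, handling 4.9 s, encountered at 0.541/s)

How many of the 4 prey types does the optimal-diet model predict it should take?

E/h in descending order: crayfish 7.55, shiners 2.14, fathead minnows 1.79, tadpoles 0.65 kJ/s. The optimal diet is the largest prefix of this list for which every included type satisfies E_i/h_i > R on the types above it.
Rate on top 1: 5.483. shiners: 2.14 < 5.483 → exclude; stop.
Optimal diet: crayfish — 1 of 4 types.

1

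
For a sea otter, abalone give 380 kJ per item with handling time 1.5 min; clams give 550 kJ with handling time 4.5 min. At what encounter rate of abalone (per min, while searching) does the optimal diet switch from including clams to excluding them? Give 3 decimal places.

Drop clams once their profitability E₂/h₂ falls below the rate achievable on abalone alone: E₂/h₂ = λE₁/(1 + λh₁).
Solve for λ: λE₁h₂ = E₂(1 + λh₁) → λ(E₁h₂ − E₂h₁) = E₂ → λ = E₂/(E₁h₂ − E₂h₁).
λ = 550/(380×4.5 − 550×1.5) = 550/885 = 0.6215 per min.

0.621 per min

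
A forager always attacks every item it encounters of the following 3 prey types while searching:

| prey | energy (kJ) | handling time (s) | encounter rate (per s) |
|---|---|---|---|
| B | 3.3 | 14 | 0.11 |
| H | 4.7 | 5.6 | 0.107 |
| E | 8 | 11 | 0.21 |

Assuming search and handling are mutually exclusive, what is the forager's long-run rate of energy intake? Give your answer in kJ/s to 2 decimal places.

Energy encountered per unit search time: 0.11×3.3 + 0.107×4.7 + 0.21×8 = 2.546 kJ/s.
Handling time per unit search time: 0.11×14 + 0.107×5.6 + 0.21×11 = 4.449.
Rate = 2.546/(1 + 4.449) = 0.4672 kJ/s.

0.47 kJ/s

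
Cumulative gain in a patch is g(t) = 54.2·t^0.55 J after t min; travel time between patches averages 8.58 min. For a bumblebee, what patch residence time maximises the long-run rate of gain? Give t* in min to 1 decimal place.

Maximise g(t)/(T+t): set derivative to zero → g'(t)(T+t) = g(t).
g'(t) = 0.55·54.2·t^-0.45. Setting 0.55·54.2·t^-0.45 = 54.2·t^0.55/(8.58+t) gives 0.55(8.58+t) = t, so 0.45·t = 0.55×8.58.
t* = 0.55×8.58/0.45 = 10.49 min.

10.5 min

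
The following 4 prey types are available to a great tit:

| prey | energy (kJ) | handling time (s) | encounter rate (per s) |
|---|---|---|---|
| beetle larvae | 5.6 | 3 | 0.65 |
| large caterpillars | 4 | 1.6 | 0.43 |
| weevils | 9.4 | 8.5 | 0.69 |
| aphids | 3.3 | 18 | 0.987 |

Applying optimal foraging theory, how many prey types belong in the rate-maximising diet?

Rank by E/h (kJ/s): large caterpillars 2.5, beetle larvae 1.87, weevils 1.11, aphids 0.183. Include each in turn until the next type's E/h falls below the running intake rate.
Rate on top 1: 1.019. beetle larvae: 1.87 > 1.019 → include.
Rate on top 2: 1.473. weevils: 1.11 < 1.473 → exclude; stop.
Optimal diet: large caterpillars, beetle larvae — 2 of 4 types.

2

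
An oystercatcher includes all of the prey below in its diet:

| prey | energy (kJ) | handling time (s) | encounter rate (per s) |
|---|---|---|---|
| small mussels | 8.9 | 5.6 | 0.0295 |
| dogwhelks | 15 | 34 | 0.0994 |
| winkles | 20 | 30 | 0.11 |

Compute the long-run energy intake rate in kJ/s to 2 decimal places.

0.50 kJ/s

Energy encountered per unit search time: 0.0295×8.9 + 0.0994×15 + 0.11×20 = 3.954 kJ/s.
Handling time per unit search time: 0.0295×5.6 + 0.0994×34 + 0.11×30 = 6.845.
Rate = 3.954/(1 + 6.845) = 0.504 kJ/s.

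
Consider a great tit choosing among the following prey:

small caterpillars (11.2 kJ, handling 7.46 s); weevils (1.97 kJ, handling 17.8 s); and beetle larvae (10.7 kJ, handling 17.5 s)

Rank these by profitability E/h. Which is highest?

Profitability E/h (kJ/s): small caterpillars = 11.2/7.46 = 1.5, weevils = 1.97/17.8 = 0.111, beetle larvae = 10.7/17.5 = 0.611.
Ranked: small caterpillars > beetle larvae > weevils.

small caterpillars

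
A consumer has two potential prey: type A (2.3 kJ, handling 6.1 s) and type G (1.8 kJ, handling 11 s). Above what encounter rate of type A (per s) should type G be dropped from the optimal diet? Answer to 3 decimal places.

0.126 per s

The zero-one rule: include type G iff E₂/h₂ > λE₁/(1+λh₁). Equality gives the switch point.
λE₁h₂ = E₂ + λE₂h₁ ⇒ λ = E₂/(E₁h₂ − E₂h₁) = 1.8/(25.3 − 10.98) = 0.1257 per s.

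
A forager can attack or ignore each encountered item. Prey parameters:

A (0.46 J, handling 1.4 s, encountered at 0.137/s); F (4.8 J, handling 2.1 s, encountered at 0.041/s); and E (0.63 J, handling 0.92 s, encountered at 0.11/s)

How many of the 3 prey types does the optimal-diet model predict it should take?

3

E/h in descending order: F 2.29, E 0.685, A 0.329 J/s. The optimal diet is the largest prefix of this list for which every included type satisfies E_i/h_i > R on the types above it.
Rate on top 1: 0.1812. E: 0.685 > 0.1812 → include.
Rate on top 2: 0.2241. A: 0.329 > 0.2241 → include.
Optimal diet: F, E, A — 3 of 3 types.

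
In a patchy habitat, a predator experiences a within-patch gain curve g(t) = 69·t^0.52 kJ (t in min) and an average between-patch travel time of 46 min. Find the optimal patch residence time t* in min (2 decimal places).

Optimal t* satisfies g'(t*) = g(t*)/(T + t*).
g'(t) = 0.52·69·t^-0.48. Setting 0.52·69·t^-0.48 = 69·t^0.52/(46+t) gives 0.52(46+t) = t, so 0.48·t = 0.52×46.
t* = 0.52×46/0.48 = 49.83 min.

49.83 min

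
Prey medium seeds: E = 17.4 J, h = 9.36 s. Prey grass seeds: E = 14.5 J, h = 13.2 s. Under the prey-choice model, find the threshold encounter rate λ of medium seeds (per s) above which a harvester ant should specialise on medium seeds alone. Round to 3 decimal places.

Drop grass seeds once their profitability E₂/h₂ falls below the rate achievable on medium seeds alone: E₂/h₂ = λE₁/(1 + λh₁).
Solve for λ: λE₁h₂ = E₂(1 + λh₁) → λ(E₁h₂ − E₂h₁) = E₂ → λ = E₂/(E₁h₂ − E₂h₁).
λ = 14.5/(17.4×13.2 − 14.5×9.36) = 14.5/93.96 = 0.1543 per s.

0.154 per s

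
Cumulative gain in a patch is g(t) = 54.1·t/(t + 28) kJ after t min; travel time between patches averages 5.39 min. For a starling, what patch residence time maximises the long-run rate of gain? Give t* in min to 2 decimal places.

By the marginal value theorem, leave when the instantaneous gain rate g'(t) equals the habitat-wide average g(t)/(T + t).
g'(t) = 54.1·28/(t + 28)². Setting 54.1·28/(t+28)² = 54.1t/[(t+28)(5.39+t)] gives 28(5.39+t) = t(t+28), so t² = 28×5.39 = 150.9.
t* = √150.9 = 12.28 min.

12.28 min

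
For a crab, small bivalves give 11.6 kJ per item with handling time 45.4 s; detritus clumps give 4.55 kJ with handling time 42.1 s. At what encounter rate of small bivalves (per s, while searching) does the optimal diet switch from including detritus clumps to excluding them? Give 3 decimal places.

0.016 per s

Drop detritus clumps once their profitability E₂/h₂ falls below the rate achievable on small bivalves alone: E₂/h₂ = λE₁/(1 + λh₁).
Solve for λ: λE₁h₂ = E₂(1 + λh₁) → λ(E₁h₂ − E₂h₁) = E₂ → λ = E₂/(E₁h₂ − E₂h₁).
λ = 4.55/(11.6×42.1 − 4.55×45.4) = 4.55/281.8 = 0.01615 per s.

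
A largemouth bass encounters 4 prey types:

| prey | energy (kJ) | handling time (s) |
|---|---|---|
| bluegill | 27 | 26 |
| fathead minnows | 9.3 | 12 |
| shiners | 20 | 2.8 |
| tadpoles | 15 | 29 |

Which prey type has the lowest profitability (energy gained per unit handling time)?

tadpoles

Profitability E/h (kJ/s): bluegill = 27/26 = 1.04, fathead minnows = 9.3/12 = 0.775, shiners = 20/2.8 = 7.14, tadpoles = 15/29 = 0.517.
Ranked: shiners > bluegill > fathead minnows > tadpoles.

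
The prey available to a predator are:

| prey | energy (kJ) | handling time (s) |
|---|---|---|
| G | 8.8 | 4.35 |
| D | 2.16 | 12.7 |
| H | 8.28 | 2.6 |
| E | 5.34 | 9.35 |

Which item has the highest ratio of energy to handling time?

H

In descending order of E/h:
H: 8.28/2.6 = 3.18 kJ/s
G: 8.8/4.35 = 2.02 kJ/s
E: 5.34/9.35 = 0.571 kJ/s
D: 2.16/12.7 = 0.17 kJ/s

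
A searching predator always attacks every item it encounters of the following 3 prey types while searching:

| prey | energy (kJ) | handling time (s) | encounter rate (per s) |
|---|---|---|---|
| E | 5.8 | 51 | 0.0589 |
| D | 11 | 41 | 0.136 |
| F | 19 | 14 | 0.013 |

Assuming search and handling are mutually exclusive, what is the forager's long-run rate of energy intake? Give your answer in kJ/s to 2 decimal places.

0.21 kJ/s

Energy encountered per unit search time: 0.0589×5.8 + 0.136×11 + 0.013×19 = 2.085 kJ/s.
Handling time per unit search time: 0.0589×51 + 0.136×41 + 0.013×14 = 8.762.
Rate = 2.085/(1 + 8.762) = 0.2135 kJ/s.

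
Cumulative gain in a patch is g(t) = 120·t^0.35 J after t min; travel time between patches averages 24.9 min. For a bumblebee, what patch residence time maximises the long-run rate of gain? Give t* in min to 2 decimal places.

13.41 min

Optimal t* satisfies g'(t*) = g(t*)/(T + t*).
g'(t) = 0.35·120·t^-0.65. Setting 0.35·120·t^-0.65 = 120·t^0.35/(24.9+t) gives 0.35(24.9+t) = t, so 0.65·t = 0.35×24.9.
t* = 0.35×24.9/0.65 = 13.41 min.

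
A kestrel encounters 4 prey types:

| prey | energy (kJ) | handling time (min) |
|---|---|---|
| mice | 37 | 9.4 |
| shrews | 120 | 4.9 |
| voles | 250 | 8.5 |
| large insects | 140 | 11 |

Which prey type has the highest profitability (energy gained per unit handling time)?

voles

Profitability E/h (kJ/min): mice = 37/9.4 = 3.94, shrews = 120/4.9 = 24.5, voles = 250/8.5 = 29.4, large insects = 140/11 = 12.7.
Ranked: voles > shrews > large insects > mice.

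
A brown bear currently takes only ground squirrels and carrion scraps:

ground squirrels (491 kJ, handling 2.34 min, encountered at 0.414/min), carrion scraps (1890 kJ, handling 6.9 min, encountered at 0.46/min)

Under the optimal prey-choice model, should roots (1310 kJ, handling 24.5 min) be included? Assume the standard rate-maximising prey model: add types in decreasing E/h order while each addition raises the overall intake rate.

On ground squirrels and carrion scraps alone, R = ΣλE/(1+Σλh) = 1073/5.143 = 208.6 kJ/min.
Profitability of roots: 1310/24.5 = 53.47 kJ/min.
53.47 < 208.6, so adding roots would lower the average — exclude it.

No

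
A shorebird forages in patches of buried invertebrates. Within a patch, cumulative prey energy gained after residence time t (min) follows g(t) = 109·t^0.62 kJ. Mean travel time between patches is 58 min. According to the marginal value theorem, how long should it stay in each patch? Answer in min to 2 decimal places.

By the marginal value theorem, leave when the instantaneous gain rate g'(t) equals the habitat-wide average g(t)/(T + t).
g'(t) = 0.62·109·t^-0.38. Setting 0.62·109·t^-0.38 = 109·t^0.62/(58+t) gives 0.62(58+t) = t, so 0.38·t = 0.62×58.
t* = 0.62×58/0.38 = 94.63 min.

94.63 min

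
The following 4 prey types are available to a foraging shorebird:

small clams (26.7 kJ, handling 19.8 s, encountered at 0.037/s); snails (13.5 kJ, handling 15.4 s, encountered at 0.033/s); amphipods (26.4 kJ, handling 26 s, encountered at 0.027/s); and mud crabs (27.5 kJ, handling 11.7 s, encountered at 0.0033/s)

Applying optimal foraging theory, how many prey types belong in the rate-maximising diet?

Profitabilities (E/h, kJ/s): mud crabs 2.35, small clams 1.35, amphipods 1.02, snails 0.877. Add prey in this order while the next type's profitability exceeds the intake rate on those already taken.
Rate on top 1: 0.08738. small clams: 1.35 > 0.08738 → include.
Rate on top 2: 0.609. amphipods: 1.02 > 0.609 → include.
Rate on top 3: 0.7243. snails: 0.877 > 0.7243 → include.
Optimal diet: mud crabs, small clams, amphipods, snails — 4 of 4 types.

4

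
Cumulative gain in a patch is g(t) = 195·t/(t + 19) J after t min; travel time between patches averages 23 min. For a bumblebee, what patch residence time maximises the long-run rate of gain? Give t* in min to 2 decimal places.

20.90 min

Optimal t* satisfies g'(t*) = g(t*)/(T + t*).
g'(t) = 195·19/(t + 19)². Setting 195·19/(t+19)² = 195t/[(t+19)(23+t)] gives 19(23+t) = t(t+19), so t² = 19×23 = 437.
t* = √437 = 20.9 min.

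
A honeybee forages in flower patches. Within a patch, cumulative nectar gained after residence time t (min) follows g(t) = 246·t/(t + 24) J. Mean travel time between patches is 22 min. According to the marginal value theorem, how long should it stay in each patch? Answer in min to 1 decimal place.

Optimal t* satisfies g'(t*) = g(t*)/(T + t*).
g'(t) = 246·24/(t + 24)². Setting 246·24/(t+24)² = 246t/[(t+24)(22+t)] gives 24(22+t) = t(t+24), so t² = 24×22 = 528.
t* = √528 = 22.98 min.

23.0 min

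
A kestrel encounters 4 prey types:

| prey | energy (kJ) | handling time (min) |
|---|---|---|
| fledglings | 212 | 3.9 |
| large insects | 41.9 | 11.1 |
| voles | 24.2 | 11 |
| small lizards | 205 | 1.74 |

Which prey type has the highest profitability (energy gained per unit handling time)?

small lizards

In descending order of E/h:
small lizards: 205/1.74 = 118 kJ/min
fledglings: 212/3.9 = 54.4 kJ/min
large insects: 41.9/11.1 = 3.77 kJ/min
voles: 24.2/11 = 2.2 kJ/min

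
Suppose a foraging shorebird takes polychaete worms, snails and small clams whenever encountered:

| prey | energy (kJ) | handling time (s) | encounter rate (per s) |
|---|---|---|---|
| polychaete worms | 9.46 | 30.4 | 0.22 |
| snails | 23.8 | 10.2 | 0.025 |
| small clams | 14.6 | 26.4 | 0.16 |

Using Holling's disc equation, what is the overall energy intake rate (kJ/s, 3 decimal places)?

R = (0.22×9.46 + 0.025×23.8 + 0.16×14.6) / (1 + 0.22×30.4 + 0.025×10.2 + 0.16×26.4) = 5.012/12.17 = 0.412 kJ/s.

0.412 kJ/s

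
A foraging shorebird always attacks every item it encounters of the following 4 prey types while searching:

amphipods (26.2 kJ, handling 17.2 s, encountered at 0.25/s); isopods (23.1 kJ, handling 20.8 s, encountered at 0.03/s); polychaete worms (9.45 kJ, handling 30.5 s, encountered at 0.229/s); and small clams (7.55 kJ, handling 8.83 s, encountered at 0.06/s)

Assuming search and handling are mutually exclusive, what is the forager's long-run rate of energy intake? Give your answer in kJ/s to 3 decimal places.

R = (0.25×26.2 + 0.03×23.1 + 0.229×9.45 + 0.06×7.55) / (1 + 0.25×17.2 + 0.03×20.8 + 0.229×30.5 + 0.06×8.83) = 9.86/13.44 = 0.7337 kJ/s.

0.734 kJ/s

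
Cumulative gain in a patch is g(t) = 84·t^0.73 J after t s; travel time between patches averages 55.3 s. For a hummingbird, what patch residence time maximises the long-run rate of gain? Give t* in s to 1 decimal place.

149.5 s

Maximise g(t)/(T+t): set derivative to zero → g'(t)(T+t) = g(t).
g'(t) = 0.73·84·t^-0.27. Setting 0.73·84·t^-0.27 = 84·t^0.73/(55.3+t) gives 0.73(55.3+t) = t, so 0.27·t = 0.73×55.3.
t* = 0.73×55.3/0.27 = 149.5 s.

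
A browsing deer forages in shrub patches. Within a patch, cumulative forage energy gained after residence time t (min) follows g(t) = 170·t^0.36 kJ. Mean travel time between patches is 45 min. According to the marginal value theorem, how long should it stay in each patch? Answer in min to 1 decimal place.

25.3 min

Maximise g(t)/(T+t): set derivative to zero → g'(t)(T+t) = g(t).
g'(t) = 0.36·170·t^-0.64. Setting 0.36·170·t^-0.64 = 170·t^0.36/(45+t) gives 0.36(45+t) = t, so 0.64·t = 0.36×45.
t* = 0.36×45/0.64 = 25.31 min.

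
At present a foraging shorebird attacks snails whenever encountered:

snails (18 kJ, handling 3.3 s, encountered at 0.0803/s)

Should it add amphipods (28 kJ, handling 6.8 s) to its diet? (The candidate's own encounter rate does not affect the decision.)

Intake rate on the current diet: R = (0.0803×18) / (1 + 0.0803×3.3) = 1.445/1.265 = 1.143 kJ/s.
Profitability of amphipods: 28/6.8 = 4.118 kJ/s.
Since 4.118 > R, including amphipods increases the long-run rate.

Yes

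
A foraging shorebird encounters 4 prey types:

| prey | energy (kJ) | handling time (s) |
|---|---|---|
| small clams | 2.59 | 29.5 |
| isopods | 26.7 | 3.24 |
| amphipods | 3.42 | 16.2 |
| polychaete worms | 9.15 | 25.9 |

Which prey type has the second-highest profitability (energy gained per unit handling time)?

polychaete worms

In descending order of E/h:
isopods: 26.7/3.24 = 8.24 kJ/s
polychaete worms: 9.15/25.9 = 0.353 kJ/s
amphipods: 3.42/16.2 = 0.211 kJ/s
small clams: 2.59/29.5 = 0.0878 kJ/s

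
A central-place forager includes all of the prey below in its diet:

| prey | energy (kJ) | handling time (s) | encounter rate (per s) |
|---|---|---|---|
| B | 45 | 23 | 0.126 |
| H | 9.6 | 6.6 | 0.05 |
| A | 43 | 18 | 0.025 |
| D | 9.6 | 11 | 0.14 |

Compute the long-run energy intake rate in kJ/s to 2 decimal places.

1.38 kJ/s

R = (0.126×45 + 0.05×9.6 + 0.025×43 + 0.14×9.6) / (1 + 0.126×23 + 0.05×6.6 + 0.025×18 + 0.14×11) = 8.569/6.218 = 1.378 kJ/s.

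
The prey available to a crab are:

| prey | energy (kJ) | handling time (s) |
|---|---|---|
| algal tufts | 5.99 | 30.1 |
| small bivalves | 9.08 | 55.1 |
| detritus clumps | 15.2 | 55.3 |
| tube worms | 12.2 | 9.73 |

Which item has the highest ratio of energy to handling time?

Profitability E/h (kJ/s): algal tufts = 5.99/30.1 = 0.199, small bivalves = 9.08/55.1 = 0.165, detritus clumps = 15.2/55.3 = 0.275, tube worms = 12.2/9.73 = 1.25.
Ranked: tube worms > detritus clumps > algal tufts > small bivalves.

tube worms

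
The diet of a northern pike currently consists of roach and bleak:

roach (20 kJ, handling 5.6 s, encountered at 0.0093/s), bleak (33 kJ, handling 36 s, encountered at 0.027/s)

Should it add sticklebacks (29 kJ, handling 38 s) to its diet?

Yes

Current rate: (0.0093×20 + 0.027×33)/(1 + 0.0093×5.6 + 0.027×36) = 0.5321 kJ/s.
Profitability of sticklebacks: 29/38 = 0.7632 kJ/s.
Since 0.7632 > R, including sticklebacks increases the long-run rate.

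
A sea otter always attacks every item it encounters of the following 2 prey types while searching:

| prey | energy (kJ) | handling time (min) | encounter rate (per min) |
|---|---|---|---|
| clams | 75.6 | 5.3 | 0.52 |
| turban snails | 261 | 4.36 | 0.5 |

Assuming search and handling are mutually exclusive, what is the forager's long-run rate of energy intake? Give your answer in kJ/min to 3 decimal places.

28.607 kJ/min

R = Σλ_iE_i / (1 + Σλ_ih_i)
Numerator: 0.52×75.6 + 0.5×261 = 169.8
Denominator: 1 + 0.52×5.3 + 0.5×4.36 = 5.936
R = 169.8/5.936 = 28.61 kJ/min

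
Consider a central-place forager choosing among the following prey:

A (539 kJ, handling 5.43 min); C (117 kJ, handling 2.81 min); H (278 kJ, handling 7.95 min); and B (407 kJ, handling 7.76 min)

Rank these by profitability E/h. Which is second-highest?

B

In descending order of E/h:
A: 539/5.43 = 99.3 kJ/min
B: 407/7.76 = 52.4 kJ/min
C: 117/2.81 = 41.6 kJ/min
H: 278/7.95 = 35 kJ/min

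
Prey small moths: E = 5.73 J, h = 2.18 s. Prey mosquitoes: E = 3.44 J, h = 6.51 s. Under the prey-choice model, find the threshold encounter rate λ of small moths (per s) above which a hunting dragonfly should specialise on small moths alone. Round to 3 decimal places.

0.115 per s

At the threshold, the rate on small moths alone equals the profitability of mosquitoes: λ·5.73/(1 + λ·2.18) = 3.44/6.51 = 0.5284.
Rearranging, λ(5.73 − 0.5284×2.18) = 0.5284, so λ = 0.5284/4.578 = 0.1154 per s.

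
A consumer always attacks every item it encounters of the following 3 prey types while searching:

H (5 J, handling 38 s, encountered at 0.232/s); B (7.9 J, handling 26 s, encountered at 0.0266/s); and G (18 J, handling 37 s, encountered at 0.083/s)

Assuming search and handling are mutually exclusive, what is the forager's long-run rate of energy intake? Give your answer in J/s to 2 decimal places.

R = (0.232×5 + 0.0266×7.9 + 0.083×18) / (1 + 0.232×38 + 0.0266×26 + 0.083×37) = 2.864/13.58 = 0.2109 J/s.

0.21 J/s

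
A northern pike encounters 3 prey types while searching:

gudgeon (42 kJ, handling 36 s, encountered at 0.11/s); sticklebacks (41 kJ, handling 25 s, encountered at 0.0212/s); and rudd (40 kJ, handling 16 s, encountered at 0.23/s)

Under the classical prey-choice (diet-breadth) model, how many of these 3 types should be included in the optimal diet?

Profitabilities (E/h, kJ/s): rudd 2.5, sticklebacks 1.64, gudgeon 1.17. Add prey in this order while the next type's profitability exceeds the intake rate on those already taken.
Rate on top 1: 1.966. sticklebacks: 1.64 < 1.966 → exclude; stop.
Optimal diet: rudd — 1 of 3 types.

1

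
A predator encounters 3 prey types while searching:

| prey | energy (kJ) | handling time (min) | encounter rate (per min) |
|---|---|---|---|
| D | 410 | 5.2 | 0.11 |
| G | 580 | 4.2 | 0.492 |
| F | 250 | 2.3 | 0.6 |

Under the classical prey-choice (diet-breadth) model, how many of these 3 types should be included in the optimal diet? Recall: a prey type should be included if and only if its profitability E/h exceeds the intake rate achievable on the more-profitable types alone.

2

Rank by E/h (kJ/min): G 138, F 109, D 78.8. Include each in turn until the next type's E/h falls below the running intake rate.
Rate on top 1: 93.06. F: 109 > 93.06 → include.
Rate on top 2: 97.91. D: 78.8 < 97.91 → exclude; stop.
Optimal diet: G, F — 2 of 3 types.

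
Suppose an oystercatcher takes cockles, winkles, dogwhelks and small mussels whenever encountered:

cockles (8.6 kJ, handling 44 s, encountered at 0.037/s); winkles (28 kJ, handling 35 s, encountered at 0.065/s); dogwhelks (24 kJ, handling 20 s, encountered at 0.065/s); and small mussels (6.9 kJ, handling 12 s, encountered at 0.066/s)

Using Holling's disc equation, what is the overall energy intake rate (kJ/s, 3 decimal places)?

0.594 kJ/s

R = (0.037×8.6 + 0.065×28 + 0.065×24 + 0.066×6.9) / (1 + 0.037×44 + 0.065×35 + 0.065×20 + 0.066×12) = 4.154/6.995 = 0.5938 kJ/s.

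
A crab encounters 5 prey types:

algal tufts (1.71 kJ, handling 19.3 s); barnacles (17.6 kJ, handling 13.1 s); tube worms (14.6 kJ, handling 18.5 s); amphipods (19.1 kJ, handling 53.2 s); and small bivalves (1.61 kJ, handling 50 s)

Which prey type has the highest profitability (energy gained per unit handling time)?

barnacles

Profitability E/h (kJ/s): algal tufts = 1.71/19.3 = 0.0886, barnacles = 17.6/13.1 = 1.34, tube worms = 14.6/18.5 = 0.789, amphipods = 19.1/53.2 = 0.359, small bivalves = 1.61/50 = 0.0322.
Ranked: barnacles > tube worms > amphipods > algal tufts > small bivalves.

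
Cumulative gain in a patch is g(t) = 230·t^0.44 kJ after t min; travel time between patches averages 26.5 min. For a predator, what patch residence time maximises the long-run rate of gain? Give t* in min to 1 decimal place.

Maximise g(t)/(T+t): set derivative to zero → g'(t)(T+t) = g(t).
g'(t) = 0.44·230·t^-0.56. Setting 0.44·230·t^-0.56 = 230·t^0.44/(26.5+t) gives 0.44(26.5+t) = t, so 0.56·t = 0.44×26.5.
t* = 0.44×26.5/0.56 = 20.82 min.

20.8 min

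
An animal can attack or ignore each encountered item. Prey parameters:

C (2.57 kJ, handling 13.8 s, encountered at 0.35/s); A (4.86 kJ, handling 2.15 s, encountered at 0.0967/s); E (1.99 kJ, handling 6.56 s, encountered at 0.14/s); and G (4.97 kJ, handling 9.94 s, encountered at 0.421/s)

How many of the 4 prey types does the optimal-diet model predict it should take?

Profitabilities (E/h, kJ/s): A 2.26, G 0.5, E 0.303, C 0.186. Add prey in this order while the next type's profitability exceeds the intake rate on those already taken.
Rate on top 1: 0.3891. G: 0.5 > 0.3891 → include.
Rate on top 2: 0.4752. E: 0.303 < 0.4752 → exclude; stop.
Optimal diet: A, G — 2 of 4 types.

2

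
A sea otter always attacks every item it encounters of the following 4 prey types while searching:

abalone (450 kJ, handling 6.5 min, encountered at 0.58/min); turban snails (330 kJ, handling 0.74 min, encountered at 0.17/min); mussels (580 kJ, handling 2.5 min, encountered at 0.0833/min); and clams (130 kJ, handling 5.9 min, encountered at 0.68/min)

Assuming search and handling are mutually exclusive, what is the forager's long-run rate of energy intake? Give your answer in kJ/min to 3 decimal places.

49.782 kJ/min

R = Σλ_iE_i / (1 + Σλ_ih_i)
Numerator: 0.58×450 + 0.17×330 + 0.0833×580 + 0.68×130 = 453.8
Denominator: 1 + 0.58×6.5 + 0.17×0.74 + 0.0833×2.5 + 0.68×5.9 = 9.116
R = 453.8/9.116 = 49.78 kJ/min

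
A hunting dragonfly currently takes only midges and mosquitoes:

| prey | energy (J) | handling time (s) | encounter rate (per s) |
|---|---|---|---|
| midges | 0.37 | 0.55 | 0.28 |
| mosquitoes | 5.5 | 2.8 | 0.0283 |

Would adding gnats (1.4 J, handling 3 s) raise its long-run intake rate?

Current rate: (0.28×0.37 + 0.0283×5.5)/(1 + 0.28×0.55 + 0.0283×2.8) = 0.2102 J/s.
Profitability of gnats: 1.4/3 = 0.4667 J/s.
0.4667 > 0.2102, so adding gnats raises the average — include it.

Yes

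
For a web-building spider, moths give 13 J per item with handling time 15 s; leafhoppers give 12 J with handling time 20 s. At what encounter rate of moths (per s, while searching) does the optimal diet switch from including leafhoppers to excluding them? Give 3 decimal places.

Drop leafhoppers once their profitability E₂/h₂ falls below the rate achievable on moths alone: E₂/h₂ = λE₁/(1 + λh₁).
Solve for λ: λE₁h₂ = E₂(1 + λh₁) → λ(E₁h₂ − E₂h₁) = E₂ → λ = E₂/(E₁h₂ − E₂h₁).
λ = 12/(13×20 − 12×15) = 12/80 = 0.15 per s.

0.150 per s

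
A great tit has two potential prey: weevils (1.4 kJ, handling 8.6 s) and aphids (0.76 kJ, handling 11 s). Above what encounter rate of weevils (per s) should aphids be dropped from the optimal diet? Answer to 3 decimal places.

0.086 per s

The zero-one rule: include aphids iff E₂/h₂ > λE₁/(1+λh₁). Equality gives the switch point.
λE₁h₂ = E₂ + λE₂h₁ ⇒ λ = E₂/(E₁h₂ − E₂h₁) = 0.76/(15.4 − 6.536) = 0.08574 per s.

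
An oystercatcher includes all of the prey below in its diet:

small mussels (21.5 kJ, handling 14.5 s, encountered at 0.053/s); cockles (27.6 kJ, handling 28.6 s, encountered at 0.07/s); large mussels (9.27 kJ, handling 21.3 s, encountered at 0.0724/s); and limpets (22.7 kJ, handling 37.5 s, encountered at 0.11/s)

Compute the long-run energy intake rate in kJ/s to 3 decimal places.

0.661 kJ/s

Energy encountered per unit search time: 0.053×21.5 + 0.07×27.6 + 0.0724×9.27 + 0.11×22.7 = 6.24 kJ/s.
Handling time per unit search time: 0.053×14.5 + 0.07×28.6 + 0.0724×21.3 + 0.11×37.5 = 8.438.
Rate = 6.24/(1 + 8.438) = 0.6611 kJ/s.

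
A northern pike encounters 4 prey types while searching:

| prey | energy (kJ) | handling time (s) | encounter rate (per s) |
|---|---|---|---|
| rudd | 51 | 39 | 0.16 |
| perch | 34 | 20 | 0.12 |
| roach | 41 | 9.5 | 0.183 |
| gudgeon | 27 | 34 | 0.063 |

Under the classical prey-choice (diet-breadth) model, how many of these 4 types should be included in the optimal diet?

E/h in descending order: roach 4.32, perch 1.7, rudd 1.31, gudgeon 0.794 kJ/s. The optimal diet is the largest prefix of this list for which every included type satisfies E_i/h_i > R on the types above it.
Rate on top 1: 2.74. perch: 1.7 < 2.74 → exclude; stop.
Optimal diet: roach — 1 of 4 types.

1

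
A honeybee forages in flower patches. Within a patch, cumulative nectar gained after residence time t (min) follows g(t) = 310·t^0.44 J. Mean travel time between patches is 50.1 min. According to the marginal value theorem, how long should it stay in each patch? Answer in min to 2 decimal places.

By the marginal value theorem, leave when the instantaneous gain rate g'(t) equals the habitat-wide average g(t)/(T + t).
g'(t) = 0.44·310·t^-0.56. Setting 0.44·310·t^-0.56 = 310·t^0.44/(50.1+t) gives 0.44(50.1+t) = t, so 0.56·t = 0.44×50.1.
t* = 0.44×50.1/0.56 = 39.36 min.

39.36 min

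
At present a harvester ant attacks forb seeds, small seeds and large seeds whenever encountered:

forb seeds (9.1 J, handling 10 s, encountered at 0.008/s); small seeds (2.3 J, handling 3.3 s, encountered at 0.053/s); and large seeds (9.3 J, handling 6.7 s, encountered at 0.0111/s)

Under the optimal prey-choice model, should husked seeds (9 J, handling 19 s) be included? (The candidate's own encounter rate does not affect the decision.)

Yes

Current rate: (0.008×9.1 + 0.053×2.3 + 0.0111×9.3)/(1 + 0.008×10 + 0.053×3.3 + 0.0111×6.7) = 0.2241 J/s.
husked seeds: E/h = 9/19 = 0.4737 J/s.
0.4737 > 0.2241, so adding husked seeds raises the average — include it.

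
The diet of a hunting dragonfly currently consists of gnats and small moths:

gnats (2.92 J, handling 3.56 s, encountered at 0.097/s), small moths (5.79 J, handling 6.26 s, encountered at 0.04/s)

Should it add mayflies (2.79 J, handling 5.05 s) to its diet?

Intake rate on the current diet: R = (0.097×2.92 + 0.04×5.79) / (1 + 0.097×3.56 + 0.04×6.26) = 0.5148/1.596 = 0.3226 J/s.
Profitability of mayflies: 2.79/5.05 = 0.5525 J/s.
0.5525 > 0.3226, so adding mayflies raises the average — include it.

Yes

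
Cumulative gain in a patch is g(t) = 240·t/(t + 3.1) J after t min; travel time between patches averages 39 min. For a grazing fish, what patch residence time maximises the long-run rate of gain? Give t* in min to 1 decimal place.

11.0 min

Maximise g(t)/(T+t): set derivative to zero → g'(t)(T+t) = g(t).
g'(t) = 240·3.1/(t + 3.1)². Setting 240·3.1/(t+3.1)² = 240t/[(t+3.1)(39+t)] gives 3.1(39+t) = t(t+3.1), so t² = 3.1×39 = 120.9.
t* = √120.9 = 11 min.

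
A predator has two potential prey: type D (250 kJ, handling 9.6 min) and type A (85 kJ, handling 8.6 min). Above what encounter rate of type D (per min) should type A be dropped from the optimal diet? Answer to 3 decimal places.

0.064 per min

The zero-one rule: include type A iff E₂/h₂ > λE₁/(1+λh₁). Equality gives the switch point.
λE₁h₂ = E₂ + λE₂h₁ ⇒ λ = E₂/(E₁h₂ − E₂h₁) = 85/(2150 − 816) = 0.06372 per min.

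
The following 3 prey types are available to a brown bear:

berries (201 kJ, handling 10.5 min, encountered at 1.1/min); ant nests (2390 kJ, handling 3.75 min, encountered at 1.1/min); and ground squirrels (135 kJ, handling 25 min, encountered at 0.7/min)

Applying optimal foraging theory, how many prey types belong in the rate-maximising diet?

1

Profitabilities (E/h, kJ/min): ant nests 637, berries 19.1, ground squirrels 5.4. Add prey in this order while the next type's profitability exceeds the intake rate on those already taken.
Rate on top 1: 513. berries: 19.1 < 513 → exclude; stop.
Optimal diet: ant nests — 1 of 3 types.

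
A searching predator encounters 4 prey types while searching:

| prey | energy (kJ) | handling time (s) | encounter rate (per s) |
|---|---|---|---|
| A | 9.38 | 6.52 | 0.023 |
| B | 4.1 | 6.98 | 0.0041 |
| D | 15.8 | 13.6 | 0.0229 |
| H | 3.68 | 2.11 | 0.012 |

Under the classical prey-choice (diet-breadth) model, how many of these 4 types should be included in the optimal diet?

4

Rank by E/h (kJ/s): H 1.74, A 1.44, D 1.16, B 0.587. Include each in turn until the next type's E/h falls below the running intake rate.
Rate on top 1: 0.04307. A: 1.44 > 0.04307 → include.
Rate on top 2: 0.2211. D: 1.16 > 0.2211 → include.
Rate on top 3: 0.4182. B: 0.587 > 0.4182 → include.
Optimal diet: H, A, D, B — 4 of 4 types.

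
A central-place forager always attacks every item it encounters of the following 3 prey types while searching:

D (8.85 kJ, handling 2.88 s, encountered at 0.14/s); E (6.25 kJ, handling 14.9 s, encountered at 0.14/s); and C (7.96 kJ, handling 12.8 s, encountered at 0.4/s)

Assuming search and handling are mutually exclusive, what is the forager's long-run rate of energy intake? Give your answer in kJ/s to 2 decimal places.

0.62 kJ/s

R = (0.14×8.85 + 0.14×6.25 + 0.4×7.96) / (1 + 0.14×2.88 + 0.14×14.9 + 0.4×12.8) = 5.298/8.609 = 0.6154 kJ/s.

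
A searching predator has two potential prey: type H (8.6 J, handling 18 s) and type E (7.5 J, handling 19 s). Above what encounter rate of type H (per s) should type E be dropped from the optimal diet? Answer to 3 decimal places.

0.264 per s

Drop type E once their profitability E₂/h₂ falls below the rate achievable on type H alone: E₂/h₂ = λE₁/(1 + λh₁).
Solve for λ: λE₁h₂ = E₂(1 + λh₁) → λ(E₁h₂ − E₂h₁) = E₂ → λ = E₂/(E₁h₂ − E₂h₁).
λ = 7.5/(8.6×19 − 7.5×18) = 7.5/28.4 = 0.2641 per s.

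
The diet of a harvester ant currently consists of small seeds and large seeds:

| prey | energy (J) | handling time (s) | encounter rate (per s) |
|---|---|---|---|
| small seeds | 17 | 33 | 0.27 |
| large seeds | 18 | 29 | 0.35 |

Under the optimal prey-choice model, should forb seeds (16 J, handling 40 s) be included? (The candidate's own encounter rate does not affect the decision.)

No

On small seeds and large seeds alone, R = ΣλE/(1+Σλh) = 10.89/20.06 = 0.5429 J/s.
forb seeds: E/h = 16/40 = 0.4 J/s.
Since 0.4 < R, time spent handling forb seeds is better spent searching.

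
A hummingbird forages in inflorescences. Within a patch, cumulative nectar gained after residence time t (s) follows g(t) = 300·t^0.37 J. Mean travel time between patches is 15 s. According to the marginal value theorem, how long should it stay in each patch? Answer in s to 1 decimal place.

Maximise g(t)/(T+t): set derivative to zero → g'(t)(T+t) = g(t).
g'(t) = 0.37·300·t^-0.63. Setting 0.37·300·t^-0.63 = 300·t^0.37/(15+t) gives 0.37(15+t) = t, so 0.63·t = 0.37×15.
t* = 0.37×15/0.63 = 8.81 s.

8.8 s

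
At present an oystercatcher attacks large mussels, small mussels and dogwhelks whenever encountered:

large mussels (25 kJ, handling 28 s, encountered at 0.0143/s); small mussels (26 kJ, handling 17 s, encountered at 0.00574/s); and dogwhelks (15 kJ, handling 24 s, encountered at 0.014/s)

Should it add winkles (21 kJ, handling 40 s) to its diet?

Yes

On large mussels, small mussels and dogwhelks alone, R = ΣλE/(1+Σλh) = 0.7167/1.834 = 0.3908 kJ/s.
Profitability of winkles: 21/40 = 0.525 kJ/s.
Since 0.525 > R, including winkles increases the long-run rate.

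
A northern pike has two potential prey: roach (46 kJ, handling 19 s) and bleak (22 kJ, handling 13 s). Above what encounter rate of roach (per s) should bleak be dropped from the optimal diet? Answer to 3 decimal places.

0.122 per s

The zero-one rule: include bleak iff E₂/h₂ > λE₁/(1+λh₁). Equality gives the switch point.
λE₁h₂ = E₂ + λE₂h₁ ⇒ λ = E₂/(E₁h₂ − E₂h₁) = 22/(598 − 418) = 0.1222 per s.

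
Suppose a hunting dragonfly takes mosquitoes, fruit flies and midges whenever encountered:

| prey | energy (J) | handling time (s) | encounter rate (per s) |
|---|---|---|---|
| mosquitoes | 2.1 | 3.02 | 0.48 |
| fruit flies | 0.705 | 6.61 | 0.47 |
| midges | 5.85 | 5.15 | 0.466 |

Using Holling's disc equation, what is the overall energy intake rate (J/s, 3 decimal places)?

R = Σλ_iE_i / (1 + Σλ_ih_i)
Numerator: 0.48×2.1 + 0.47×0.705 + 0.466×5.85 = 4.065
Denominator: 1 + 0.48×3.02 + 0.47×6.61 + 0.466×5.15 = 7.956
R = 4.065/7.956 = 0.511 J/s

0.511 J/s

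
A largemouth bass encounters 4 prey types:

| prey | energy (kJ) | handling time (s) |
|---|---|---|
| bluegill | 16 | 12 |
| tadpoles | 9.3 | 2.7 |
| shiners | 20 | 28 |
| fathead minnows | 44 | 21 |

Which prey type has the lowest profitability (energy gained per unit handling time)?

In descending order of E/h:
tadpoles: 9.3/2.7 = 3.44 kJ/s
fathead minnows: 44/21 = 2.1 kJ/s
bluegill: 16/12 = 1.33 kJ/s
shiners: 20/28 = 0.714 kJ/s

shiners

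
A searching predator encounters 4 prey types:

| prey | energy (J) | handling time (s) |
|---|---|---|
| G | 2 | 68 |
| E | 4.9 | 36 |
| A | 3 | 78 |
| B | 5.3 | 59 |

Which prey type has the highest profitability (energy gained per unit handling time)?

E

Profitability E/h (J/s): G = 2/68 = 0.0294, E = 4.9/36 = 0.136, A = 3/78 = 0.0385, B = 5.3/59 = 0.0898.
Ranked: E > B > A > G.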